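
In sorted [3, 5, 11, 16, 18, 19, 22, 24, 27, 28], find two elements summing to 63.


Two pointers: lo=0, hi=9
No pair sums to 63


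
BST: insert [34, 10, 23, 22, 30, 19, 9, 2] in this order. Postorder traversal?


Root = 34; build tree by BST insertion.
Postorder traversal: [2, 9, 19, 22, 30, 23, 10, 34]


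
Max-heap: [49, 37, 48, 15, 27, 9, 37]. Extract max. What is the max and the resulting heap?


Max = 49
Replace root with last, heapify down
Resulting heap: [48, 37, 37, 15, 27, 9]


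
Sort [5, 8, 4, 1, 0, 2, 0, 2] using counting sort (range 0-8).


Count array: [2, 1, 2, 0, 1, 1, 0, 0, 1]
Reconstruct: [0, 0, 1, 2, 2, 4, 5, 8]


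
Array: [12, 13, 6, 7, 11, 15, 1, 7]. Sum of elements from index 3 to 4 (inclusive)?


Prefix sums: [0, 12, 25, 31, 38, 49, 64, 65, 72]
Sum[3..4] = prefix[5] - prefix[3] = 49 - 31 = 18


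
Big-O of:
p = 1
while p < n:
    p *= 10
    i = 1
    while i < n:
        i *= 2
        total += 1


Per nesting level: O(log n) * O(log n) = O((log n)^2)
Complexity: O((log n)^2)


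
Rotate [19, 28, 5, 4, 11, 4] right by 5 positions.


Right rotate by 5: [28, 5, 4, 11, 4, 19]


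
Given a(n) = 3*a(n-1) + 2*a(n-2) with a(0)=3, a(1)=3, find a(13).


Build bottom-up:
...a(11)=1328883, a(12)=4732887, a(13)=3*4732887+2*1328883=16856427


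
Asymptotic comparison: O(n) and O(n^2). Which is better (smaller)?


linear grows slower than quadratic
O(n) is asymptotically smaller; O(n^2) grows faster


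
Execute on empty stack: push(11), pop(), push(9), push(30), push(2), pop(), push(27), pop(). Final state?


push(11) -> [11]
pop() returns 11 -> []
push(9) -> [9]
push(30) -> [9, 30]
push(2) -> [9, 30, 2]
pop() returns 2 -> [9, 30]
push(27) -> [9, 30, 27]
pop() returns 27 -> [9, 30]
Final stack (bottom to top): [9, 30]


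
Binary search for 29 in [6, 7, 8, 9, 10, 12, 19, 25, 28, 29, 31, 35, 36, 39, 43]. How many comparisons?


Search for 29:
[0,14] mid=7 arr[7]=25
[8,14] mid=11 arr[11]=35
[8,10] mid=9 arr[9]=29
Total: 3 comparisons


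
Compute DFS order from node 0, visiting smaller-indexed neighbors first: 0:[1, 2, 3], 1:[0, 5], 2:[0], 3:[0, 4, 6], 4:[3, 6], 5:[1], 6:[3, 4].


DFS stack-based: start with [0]
Visit order: [0, 1, 5, 2, 3, 4, 6]


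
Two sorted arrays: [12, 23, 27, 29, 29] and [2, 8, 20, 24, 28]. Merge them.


Compare heads, take smaller each step.
Merged: [2, 8, 12, 20, 23, 24, 27, 28, 29, 29]


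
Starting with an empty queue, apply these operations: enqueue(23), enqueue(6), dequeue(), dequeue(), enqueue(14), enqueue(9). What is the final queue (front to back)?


enqueue(23) -> [23]
enqueue(6) -> [23, 6]
dequeue() returns 23 -> [6]
dequeue() returns 6 -> []
enqueue(14) -> [14]
enqueue(9) -> [14, 9]
Final queue (front to back): [14, 9]


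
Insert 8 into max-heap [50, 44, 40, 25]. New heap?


Append 8: [50, 44, 40, 25, 8]
Bubble up: no swaps needed
Result: [50, 44, 40, 25, 8]


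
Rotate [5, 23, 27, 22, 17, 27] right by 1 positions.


Right rotate by 1: [27, 5, 23, 27, 22, 17]


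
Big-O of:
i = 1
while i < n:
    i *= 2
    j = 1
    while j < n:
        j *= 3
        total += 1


Per nesting level: O(log n) * O(log n) = O((log n)^2)
Complexity: O((log n)^2)


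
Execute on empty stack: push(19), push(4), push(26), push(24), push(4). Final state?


push(19) -> [19]
push(4) -> [19, 4]
push(26) -> [19, 4, 26]
push(24) -> [19, 4, 26, 24]
push(4) -> [19, 4, 26, 24, 4]
Final stack (bottom to top): [19, 4, 26, 24, 4]


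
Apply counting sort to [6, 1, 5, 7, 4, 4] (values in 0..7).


Count array: [0, 1, 0, 0, 2, 1, 1, 1]
Reconstruct: [1, 4, 4, 5, 6, 7]


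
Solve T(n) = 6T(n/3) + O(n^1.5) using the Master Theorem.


a=6, b=3, c=1.5. log_3(6)=1.631 > c=1.5. Case 1: O(n^log_b(a)) = O(n^1.631)
Complexity: O(n^1.631)


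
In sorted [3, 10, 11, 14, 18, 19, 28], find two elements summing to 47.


Two pointers: lo=0, hi=6
Found pair: (19, 28) summing to 47


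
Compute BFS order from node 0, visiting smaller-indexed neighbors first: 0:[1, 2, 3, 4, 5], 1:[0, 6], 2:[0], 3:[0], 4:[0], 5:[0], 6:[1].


BFS queue: start with [0]
Visit order: [0, 1, 2, 3, 4, 5, 6]


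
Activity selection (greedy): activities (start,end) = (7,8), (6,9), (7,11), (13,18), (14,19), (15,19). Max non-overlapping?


Greedy: pick earliest-ending, then skip overlaps.
Selected (2 activities): [(7, 8), (13, 18)]


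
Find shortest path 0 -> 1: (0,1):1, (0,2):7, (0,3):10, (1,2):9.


Dijkstra from 0:
Distances: {0: 0, 1: 1, 2: 7, 3: 10}
Shortest distance to 1 = 1, path = [0, 1]


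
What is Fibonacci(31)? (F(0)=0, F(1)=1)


F(n)=F(n-1)+F(n-2)
...F(29)=514229, F(30)=832040, F(31)=1346269


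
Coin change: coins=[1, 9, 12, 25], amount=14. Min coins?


dp[0]=0; dp[i]=1+min(dp[i-c] for c in coins)
...dp[9]=1, dp[10]=2, dp[11]=3, dp[12]=1, dp[13]=2, dp[14]=3
Minimum coins for 14 = 3


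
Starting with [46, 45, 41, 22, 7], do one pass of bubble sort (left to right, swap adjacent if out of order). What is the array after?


After one pass: [45, 41, 22, 7, 46]


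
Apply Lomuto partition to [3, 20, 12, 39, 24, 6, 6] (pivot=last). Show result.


Elements <= 6 go left of pivot.
Result: [3, 6, 6, 39, 24, 20, 12], pivot at index 2


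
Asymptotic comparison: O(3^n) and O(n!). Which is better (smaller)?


exponential (base 3) grows slower than factorial
O(3^n) is asymptotically smaller; O(n!) grows faster


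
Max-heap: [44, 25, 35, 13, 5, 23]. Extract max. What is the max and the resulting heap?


Max = 44
Replace root with last, heapify down
Resulting heap: [35, 25, 23, 13, 5]


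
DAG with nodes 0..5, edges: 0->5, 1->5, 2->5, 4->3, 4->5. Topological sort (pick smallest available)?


Kahn's algorithm, process smallest node first
Order: [0, 1, 2, 4, 3, 5]


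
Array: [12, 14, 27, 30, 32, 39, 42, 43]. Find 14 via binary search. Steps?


Search for 14:
[0,7] mid=3 arr[3]=30
[0,2] mid=1 arr[1]=14
Total: 2 comparisons


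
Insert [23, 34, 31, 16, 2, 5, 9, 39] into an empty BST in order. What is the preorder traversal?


Root = 23; build tree by BST insertion.
Preorder traversal: [23, 16, 2, 5, 9, 34, 31, 39]


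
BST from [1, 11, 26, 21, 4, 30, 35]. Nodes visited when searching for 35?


BST root = 1
Search for 35: compare at each node
Path: [1, 11, 26, 30, 35]


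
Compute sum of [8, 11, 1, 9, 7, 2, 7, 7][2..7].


Prefix sums: [0, 8, 19, 20, 29, 36, 38, 45, 52]
Sum[2..7] = prefix[8] - prefix[2] = 52 - 19 = 33


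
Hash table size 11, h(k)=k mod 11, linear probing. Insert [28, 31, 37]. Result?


Insertions: 28->slot 6; 31->slot 9; 37->slot 4
Table: [None, None, None, None, 37, None, 28, None, None, 31, None]


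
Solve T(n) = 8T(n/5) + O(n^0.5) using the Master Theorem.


a=8, b=5, c=0.5. log_5(8)=1.292 > c=0.5. Case 1: O(n^log_b(a)) = O(n^1.292)
Complexity: O(n^1.292)


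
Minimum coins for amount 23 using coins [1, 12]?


dp[0]=0; dp[i]=1+min(dp[i-c] for c in coins)
...dp[18]=7, dp[19]=8, dp[20]=9, dp[21]=10, dp[22]=11, dp[23]=12
Minimum coins for 23 = 12


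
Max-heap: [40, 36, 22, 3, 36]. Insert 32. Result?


Append 32: [40, 36, 22, 3, 36, 32]
Bubble up: swap idx 5(32) with idx 2(22)
Result: [40, 36, 32, 3, 36, 22]


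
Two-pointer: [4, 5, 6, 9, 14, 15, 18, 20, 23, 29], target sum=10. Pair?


Two pointers: lo=0, hi=9
Found pair: (4, 6) summing to 10


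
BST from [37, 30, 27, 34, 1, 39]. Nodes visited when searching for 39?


BST root = 37
Search for 39: compare at each node
Path: [37, 39]


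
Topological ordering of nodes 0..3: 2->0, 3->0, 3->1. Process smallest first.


Kahn's algorithm, process smallest node first
Order: [2, 3, 0, 1]


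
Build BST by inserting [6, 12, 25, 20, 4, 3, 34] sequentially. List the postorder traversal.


Root = 6; build tree by BST insertion.
Postorder traversal: [3, 4, 20, 34, 25, 12, 6]


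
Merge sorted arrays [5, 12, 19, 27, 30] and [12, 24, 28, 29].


Compare heads, take smaller each step.
Merged: [5, 12, 12, 19, 24, 27, 28, 29, 30]


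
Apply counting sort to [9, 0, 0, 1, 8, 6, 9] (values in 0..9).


Count array: [2, 1, 0, 0, 0, 0, 1, 0, 1, 2]
Reconstruct: [0, 0, 1, 6, 8, 9, 9]


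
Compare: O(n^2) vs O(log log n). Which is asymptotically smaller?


double-logarithmic grows slower than quadratic
O(log log n) is asymptotically smaller; O(n^2) grows faster


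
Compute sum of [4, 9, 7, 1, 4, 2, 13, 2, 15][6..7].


Prefix sums: [0, 4, 13, 20, 21, 25, 27, 40, 42, 57]
Sum[6..7] = prefix[8] - prefix[6] = 42 - 27 = 15


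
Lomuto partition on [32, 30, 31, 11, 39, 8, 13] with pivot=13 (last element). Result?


Elements <= 13 go left of pivot.
Result: [11, 8, 13, 32, 39, 30, 31], pivot at index 2


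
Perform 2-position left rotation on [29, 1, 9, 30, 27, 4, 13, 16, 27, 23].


Left rotate by 2: [9, 30, 27, 4, 13, 16, 27, 23, 29, 1]


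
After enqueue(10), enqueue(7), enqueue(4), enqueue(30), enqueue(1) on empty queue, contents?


enqueue(10) -> [10]
enqueue(7) -> [10, 7]
enqueue(4) -> [10, 7, 4]
enqueue(30) -> [10, 7, 4, 30]
enqueue(1) -> [10, 7, 4, 30, 1]
Final queue (front to back): [10, 7, 4, 30, 1]


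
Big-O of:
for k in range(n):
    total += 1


Per nesting level: O(n) = O(n)
Complexity: O(n)


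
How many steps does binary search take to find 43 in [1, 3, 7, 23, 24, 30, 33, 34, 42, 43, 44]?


Search for 43:
[0,10] mid=5 arr[5]=30
[6,10] mid=8 arr[8]=42
[9,10] mid=9 arr[9]=43
Total: 3 comparisons


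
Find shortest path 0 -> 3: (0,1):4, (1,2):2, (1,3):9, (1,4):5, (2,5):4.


Dijkstra from 0:
Distances: {0: 0, 1: 4, 2: 6, 3: 13, 4: 9, 5: 10}
Shortest distance to 3 = 13, path = [0, 1, 3]


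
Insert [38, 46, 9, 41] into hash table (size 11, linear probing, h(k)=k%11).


Insertions: 38->slot 5; 46->slot 2; 9->slot 9; 41->slot 8
Table: [None, None, 46, None, None, 38, None, None, 41, 9, None]


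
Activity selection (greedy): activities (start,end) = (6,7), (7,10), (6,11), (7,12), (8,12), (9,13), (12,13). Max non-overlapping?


Greedy: pick earliest-ending, then skip overlaps.
Selected (3 activities): [(6, 7), (7, 10), (12, 13)]


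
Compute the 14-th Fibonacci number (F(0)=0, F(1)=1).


F(n)=F(n-1)+F(n-2)
...F(12)=144, F(13)=233, F(14)=377


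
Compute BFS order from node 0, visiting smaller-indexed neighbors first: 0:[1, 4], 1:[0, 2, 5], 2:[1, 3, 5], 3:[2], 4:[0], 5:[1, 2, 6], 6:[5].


BFS queue: start with [0]
Visit order: [0, 1, 4, 2, 5, 3, 6]


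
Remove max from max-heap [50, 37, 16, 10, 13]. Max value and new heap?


Max = 50
Replace root with last, heapify down
Resulting heap: [37, 13, 16, 10]


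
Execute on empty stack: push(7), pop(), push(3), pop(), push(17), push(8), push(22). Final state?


push(7) -> [7]
pop() returns 7 -> []
push(3) -> [3]
pop() returns 3 -> []
push(17) -> [17]
push(8) -> [17, 8]
push(22) -> [17, 8, 22]
Final stack (bottom to top): [17, 8, 22]


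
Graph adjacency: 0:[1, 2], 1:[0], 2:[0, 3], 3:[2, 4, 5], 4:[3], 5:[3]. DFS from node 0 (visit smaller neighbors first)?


DFS stack-based: start with [0]
Visit order: [0, 1, 2, 3, 4, 5]


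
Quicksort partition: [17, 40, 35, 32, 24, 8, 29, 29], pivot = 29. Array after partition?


Elements <= 29 go left of pivot.
Result: [17, 24, 8, 29, 29, 35, 32, 40], pivot at index 4


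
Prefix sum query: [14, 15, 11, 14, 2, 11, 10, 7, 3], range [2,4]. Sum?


Prefix sums: [0, 14, 29, 40, 54, 56, 67, 77, 84, 87]
Sum[2..4] = prefix[5] - prefix[2] = 56 - 29 = 27


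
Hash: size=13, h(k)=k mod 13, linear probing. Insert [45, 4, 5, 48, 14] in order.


Insertions: 45->slot 6; 4->slot 4; 5->slot 5; 48->slot 9; 14->slot 1
Table: [None, 14, None, None, 4, 5, 45, None, None, 48, None, None, None]


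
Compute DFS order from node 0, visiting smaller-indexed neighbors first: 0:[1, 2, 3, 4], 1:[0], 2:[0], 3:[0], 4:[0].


DFS stack-based: start with [0]
Visit order: [0, 1, 2, 3, 4]


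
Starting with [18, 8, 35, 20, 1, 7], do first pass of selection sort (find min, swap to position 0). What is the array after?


After one pass: [1, 8, 35, 20, 18, 7]


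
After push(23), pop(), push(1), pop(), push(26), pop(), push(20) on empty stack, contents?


push(23) -> [23]
pop() returns 23 -> []
push(1) -> [1]
pop() returns 1 -> []
push(26) -> [26]
pop() returns 26 -> []
push(20) -> [20]
Final stack (bottom to top): [20]


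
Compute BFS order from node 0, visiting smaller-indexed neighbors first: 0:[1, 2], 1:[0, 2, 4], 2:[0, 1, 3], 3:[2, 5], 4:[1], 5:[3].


BFS queue: start with [0]
Visit order: [0, 1, 2, 4, 3, 5]


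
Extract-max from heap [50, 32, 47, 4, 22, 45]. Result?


Max = 50
Replace root with last, heapify down
Resulting heap: [47, 32, 45, 4, 22]


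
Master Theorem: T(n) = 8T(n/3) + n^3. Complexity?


a=8, b=3, c=3. log_3(8)=1.893 < c=3. Case 3: O(n^c) = O(n^3)
Complexity: O(n^3)


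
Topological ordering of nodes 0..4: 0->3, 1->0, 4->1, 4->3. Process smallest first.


Kahn's algorithm, process smallest node first
Order: [2, 4, 1, 0, 3]


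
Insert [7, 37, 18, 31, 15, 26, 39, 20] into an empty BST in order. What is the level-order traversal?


Root = 7; build tree by BST insertion.
Level-Order traversal: [7, 37, 18, 39, 15, 31, 26, 20]


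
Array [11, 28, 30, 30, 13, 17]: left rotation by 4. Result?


Left rotate by 4: [13, 17, 11, 28, 30, 30]


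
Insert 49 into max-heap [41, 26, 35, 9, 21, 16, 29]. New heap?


Append 49: [41, 26, 35, 9, 21, 16, 29, 49]
Bubble up: swap idx 7(49) with idx 3(9); swap idx 3(49) with idx 1(26); swap idx 1(49) with idx 0(41)
Result: [49, 41, 35, 26, 21, 16, 29, 9]


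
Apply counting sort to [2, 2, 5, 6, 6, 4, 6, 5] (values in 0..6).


Count array: [0, 0, 2, 0, 1, 2, 3]
Reconstruct: [2, 2, 4, 5, 5, 6, 6, 6]


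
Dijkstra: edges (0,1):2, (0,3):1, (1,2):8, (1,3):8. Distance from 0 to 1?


Dijkstra from 0:
Distances: {0: 0, 1: 2, 2: 10, 3: 1}
Shortest distance to 1 = 2, path = [0, 1]


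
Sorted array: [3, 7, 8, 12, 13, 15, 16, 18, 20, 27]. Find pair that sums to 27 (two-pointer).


Two pointers: lo=0, hi=9
Found pair: (7, 20) summing to 27


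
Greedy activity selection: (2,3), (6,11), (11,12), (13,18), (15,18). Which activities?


Greedy: pick earliest-ending, then skip overlaps.
Selected (4 activities): [(2, 3), (6, 11), (11, 12), (13, 18)]


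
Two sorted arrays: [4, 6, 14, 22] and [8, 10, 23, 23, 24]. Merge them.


Compare heads, take smaller each step.
Merged: [4, 6, 8, 10, 14, 22, 23, 23, 24]


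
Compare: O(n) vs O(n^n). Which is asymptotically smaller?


linear grows slower than n^n
O(n) is asymptotically smaller; O(n^n) grows faster


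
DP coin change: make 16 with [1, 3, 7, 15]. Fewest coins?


dp[0]=0; dp[i]=1+min(dp[i-c] for c in coins)
...dp[11]=3, dp[12]=4, dp[13]=3, dp[14]=2, dp[15]=1, dp[16]=2
Minimum coins for 16 = 2


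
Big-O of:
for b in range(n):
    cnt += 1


Per nesting level: O(n) = O(n)
Complexity: O(n)


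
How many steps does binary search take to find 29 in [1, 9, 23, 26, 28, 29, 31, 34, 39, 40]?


Search for 29:
[0,9] mid=4 arr[4]=28
[5,9] mid=7 arr[7]=34
[5,6] mid=5 arr[5]=29
Total: 3 comparisons


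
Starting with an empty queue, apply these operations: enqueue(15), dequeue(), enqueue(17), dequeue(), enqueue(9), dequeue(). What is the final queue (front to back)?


enqueue(15) -> [15]
dequeue() returns 15 -> []
enqueue(17) -> [17]
dequeue() returns 17 -> []
enqueue(9) -> [9]
dequeue() returns 9 -> []
Final queue (front to back): []


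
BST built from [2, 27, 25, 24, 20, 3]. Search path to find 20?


BST root = 2
Search for 20: compare at each node
Path: [2, 27, 25, 24, 20]


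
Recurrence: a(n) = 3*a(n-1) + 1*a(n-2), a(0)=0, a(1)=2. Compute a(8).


Build bottom-up:
...a(6)=720, a(7)=2378, a(8)=3*2378+1*720=7854


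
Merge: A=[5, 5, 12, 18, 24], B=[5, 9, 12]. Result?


Compare heads, take smaller each step.
Merged: [5, 5, 5, 9, 12, 12, 18, 24]


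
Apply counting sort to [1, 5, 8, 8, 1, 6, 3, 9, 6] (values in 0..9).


Count array: [0, 2, 0, 1, 0, 1, 2, 0, 2, 1]
Reconstruct: [1, 1, 3, 5, 6, 6, 8, 8, 9]


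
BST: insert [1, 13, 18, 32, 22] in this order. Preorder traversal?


Root = 1; build tree by BST insertion.
Preorder traversal: [1, 13, 18, 32, 22]


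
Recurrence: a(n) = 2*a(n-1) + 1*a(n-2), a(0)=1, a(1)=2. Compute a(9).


Build bottom-up:
...a(7)=408, a(8)=985, a(9)=2*985+1*408=2378


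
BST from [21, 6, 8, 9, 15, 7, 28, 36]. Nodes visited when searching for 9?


BST root = 21
Search for 9: compare at each node
Path: [21, 6, 8, 9]


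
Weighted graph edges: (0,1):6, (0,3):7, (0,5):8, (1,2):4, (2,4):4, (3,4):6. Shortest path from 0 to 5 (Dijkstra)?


Dijkstra from 0:
Distances: {0: 0, 1: 6, 2: 10, 3: 7, 4: 13, 5: 8}
Shortest distance to 5 = 8, path = [0, 5]


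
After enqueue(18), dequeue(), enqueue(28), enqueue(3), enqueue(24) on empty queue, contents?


enqueue(18) -> [18]
dequeue() returns 18 -> []
enqueue(28) -> [28]
enqueue(3) -> [28, 3]
enqueue(24) -> [28, 3, 24]
Final queue (front to back): [28, 3, 24]


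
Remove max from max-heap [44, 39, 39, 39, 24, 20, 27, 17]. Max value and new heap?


Max = 44
Replace root with last, heapify down
Resulting heap: [39, 39, 39, 17, 24, 20, 27]


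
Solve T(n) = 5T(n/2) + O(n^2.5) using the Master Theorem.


a=5, b=2, c=2.5. log_2(5)=2.322 < c=2.5. Case 3: O(n^c) = O(n^2.500)
Complexity: O(n^2.500)


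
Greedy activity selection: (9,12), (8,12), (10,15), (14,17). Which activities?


Greedy: pick earliest-ending, then skip overlaps.
Selected (2 activities): [(9, 12), (14, 17)]


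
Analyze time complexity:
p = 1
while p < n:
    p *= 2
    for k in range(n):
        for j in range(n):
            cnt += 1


Per nesting level: O(log n) * O(n) * O(n) = O(n^2 log n)
Complexity: O(n^2 log n)


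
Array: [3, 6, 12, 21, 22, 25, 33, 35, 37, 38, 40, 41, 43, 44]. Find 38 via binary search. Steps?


Search for 38:
[0,13] mid=6 arr[6]=33
[7,13] mid=10 arr[10]=40
[7,9] mid=8 arr[8]=37
[9,9] mid=9 arr[9]=38
Total: 4 comparisons


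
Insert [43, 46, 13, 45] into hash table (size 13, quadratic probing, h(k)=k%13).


Insertions: 43->slot 4; 46->slot 7; 13->slot 0; 45->slot 6
Table: [13, None, None, None, 43, None, 45, 46, None, None, None, None, None]


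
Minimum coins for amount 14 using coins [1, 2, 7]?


dp[0]=0; dp[i]=1+min(dp[i-c] for c in coins)
...dp[9]=2, dp[10]=3, dp[11]=3, dp[12]=4, dp[13]=4, dp[14]=2
Minimum coins for 14 = 2


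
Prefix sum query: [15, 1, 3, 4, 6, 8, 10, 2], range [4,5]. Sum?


Prefix sums: [0, 15, 16, 19, 23, 29, 37, 47, 49]
Sum[4..5] = prefix[6] - prefix[4] = 37 - 23 = 14


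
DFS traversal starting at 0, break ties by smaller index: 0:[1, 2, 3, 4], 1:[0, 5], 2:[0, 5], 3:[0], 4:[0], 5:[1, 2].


DFS stack-based: start with [0]
Visit order: [0, 1, 5, 2, 3, 4]


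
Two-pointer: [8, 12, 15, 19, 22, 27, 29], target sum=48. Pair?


Two pointers: lo=0, hi=6
Found pair: (19, 29) summing to 48


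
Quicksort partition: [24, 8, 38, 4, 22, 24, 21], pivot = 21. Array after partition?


Elements <= 21 go left of pivot.
Result: [8, 4, 21, 24, 22, 24, 38], pivot at index 2


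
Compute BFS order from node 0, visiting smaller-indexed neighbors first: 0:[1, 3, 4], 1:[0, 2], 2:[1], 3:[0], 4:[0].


BFS queue: start with [0]
Visit order: [0, 1, 3, 4, 2]


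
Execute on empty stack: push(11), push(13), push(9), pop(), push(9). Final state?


push(11) -> [11]
push(13) -> [11, 13]
push(9) -> [11, 13, 9]
pop() returns 9 -> [11, 13]
push(9) -> [11, 13, 9]
Final stack (bottom to top): [11, 13, 9]


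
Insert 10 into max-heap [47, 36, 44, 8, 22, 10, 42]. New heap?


Append 10: [47, 36, 44, 8, 22, 10, 42, 10]
Bubble up: swap idx 7(10) with idx 3(8)
Result: [47, 36, 44, 10, 22, 10, 42, 8]


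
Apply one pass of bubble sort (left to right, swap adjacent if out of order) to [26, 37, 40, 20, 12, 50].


After one pass: [26, 37, 20, 12, 40, 50]


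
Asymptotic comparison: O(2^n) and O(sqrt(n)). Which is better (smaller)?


sublinear grows slower than exponential
O(sqrt(n)) is asymptotically smaller; O(2^n) grows faster


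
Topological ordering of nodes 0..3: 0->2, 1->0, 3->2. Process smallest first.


Kahn's algorithm, process smallest node first
Order: [1, 0, 3, 2]


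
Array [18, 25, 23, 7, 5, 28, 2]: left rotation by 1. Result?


Left rotate by 1: [25, 23, 7, 5, 28, 2, 18]


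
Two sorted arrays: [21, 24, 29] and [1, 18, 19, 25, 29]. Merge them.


Compare heads, take smaller each step.
Merged: [1, 18, 19, 21, 24, 25, 29, 29]


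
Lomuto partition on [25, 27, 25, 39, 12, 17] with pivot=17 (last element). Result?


Elements <= 17 go left of pivot.
Result: [12, 17, 25, 39, 25, 27], pivot at index 1


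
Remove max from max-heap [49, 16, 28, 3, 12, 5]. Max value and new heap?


Max = 49
Replace root with last, heapify down
Resulting heap: [28, 16, 5, 3, 12]


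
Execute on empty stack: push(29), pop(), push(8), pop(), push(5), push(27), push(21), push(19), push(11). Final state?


push(29) -> [29]
pop() returns 29 -> []
push(8) -> [8]
pop() returns 8 -> []
push(5) -> [5]
push(27) -> [5, 27]
push(21) -> [5, 27, 21]
push(19) -> [5, 27, 21, 19]
push(11) -> [5, 27, 21, 19, 11]
Final stack (bottom to top): [5, 27, 21, 19, 11]


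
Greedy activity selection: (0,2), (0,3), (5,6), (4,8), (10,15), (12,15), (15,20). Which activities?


Greedy: pick earliest-ending, then skip overlaps.
Selected (4 activities): [(0, 2), (5, 6), (10, 15), (15, 20)]


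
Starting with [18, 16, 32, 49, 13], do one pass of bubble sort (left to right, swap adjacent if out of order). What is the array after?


After one pass: [16, 18, 32, 13, 49]


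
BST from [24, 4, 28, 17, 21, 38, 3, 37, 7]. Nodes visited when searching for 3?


BST root = 24
Search for 3: compare at each node
Path: [24, 4, 3]


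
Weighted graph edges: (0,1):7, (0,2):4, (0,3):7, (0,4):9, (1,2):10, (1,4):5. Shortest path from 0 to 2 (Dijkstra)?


Dijkstra from 0:
Distances: {0: 0, 1: 7, 2: 4, 3: 7, 4: 9}
Shortest distance to 2 = 4, path = [0, 2]


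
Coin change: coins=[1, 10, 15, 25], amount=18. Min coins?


dp[0]=0; dp[i]=1+min(dp[i-c] for c in coins)
...dp[13]=4, dp[14]=5, dp[15]=1, dp[16]=2, dp[17]=3, dp[18]=4
Minimum coins for 18 = 4


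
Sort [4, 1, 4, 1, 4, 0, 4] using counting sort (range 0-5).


Count array: [1, 2, 0, 0, 4, 0]
Reconstruct: [0, 1, 1, 4, 4, 4, 4]


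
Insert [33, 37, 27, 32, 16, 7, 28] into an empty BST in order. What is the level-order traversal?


Root = 33; build tree by BST insertion.
Level-Order traversal: [33, 27, 37, 16, 32, 7, 28]


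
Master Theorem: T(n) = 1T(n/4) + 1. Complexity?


a=1, b=4, c=0. log_4(1)=0 = c=0. Case 2: O(n^c log n) = O(log n)
Complexity: O(log n)


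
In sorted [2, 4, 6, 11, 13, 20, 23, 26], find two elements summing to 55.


Two pointers: lo=0, hi=7
No pair sums to 55


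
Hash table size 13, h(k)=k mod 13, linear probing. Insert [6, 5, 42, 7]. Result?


Insertions: 6->slot 6; 5->slot 5; 42->slot 3; 7->slot 7
Table: [None, None, None, 42, None, 5, 6, 7, None, None, None, None, None]


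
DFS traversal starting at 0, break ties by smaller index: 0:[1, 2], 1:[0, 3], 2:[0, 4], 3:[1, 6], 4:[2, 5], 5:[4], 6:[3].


DFS stack-based: start with [0]
Visit order: [0, 1, 3, 6, 2, 4, 5]


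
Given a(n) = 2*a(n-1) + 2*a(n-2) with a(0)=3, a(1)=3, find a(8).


Build bottom-up:
...a(6)=624, a(7)=1704, a(8)=2*1704+2*624=4656


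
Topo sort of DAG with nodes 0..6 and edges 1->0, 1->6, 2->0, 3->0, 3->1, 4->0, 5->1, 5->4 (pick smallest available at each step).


Kahn's algorithm, process smallest node first
Order: [2, 3, 5, 1, 4, 0, 6]


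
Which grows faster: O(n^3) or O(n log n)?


linearithmic grows slower than cubic
O(n log n) is asymptotically smaller; O(n^3) grows faster


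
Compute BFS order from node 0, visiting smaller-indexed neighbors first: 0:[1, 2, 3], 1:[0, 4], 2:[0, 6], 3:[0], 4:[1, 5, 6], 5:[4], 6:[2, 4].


BFS queue: start with [0]
Visit order: [0, 1, 2, 3, 4, 6, 5]


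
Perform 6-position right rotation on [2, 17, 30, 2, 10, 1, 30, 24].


Right rotate by 6: [30, 2, 10, 1, 30, 24, 2, 17]


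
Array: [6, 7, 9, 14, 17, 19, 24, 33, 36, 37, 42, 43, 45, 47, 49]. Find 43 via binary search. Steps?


Search for 43:
[0,14] mid=7 arr[7]=33
[8,14] mid=11 arr[11]=43
Total: 2 comparisons


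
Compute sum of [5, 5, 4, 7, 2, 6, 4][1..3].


Prefix sums: [0, 5, 10, 14, 21, 23, 29, 33]
Sum[1..3] = prefix[4] - prefix[1] = 21 - 5 = 16


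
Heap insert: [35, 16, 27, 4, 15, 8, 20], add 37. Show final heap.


Append 37: [35, 16, 27, 4, 15, 8, 20, 37]
Bubble up: swap idx 7(37) with idx 3(4); swap idx 3(37) with idx 1(16); swap idx 1(37) with idx 0(35)
Result: [37, 35, 27, 16, 15, 8, 20, 4]


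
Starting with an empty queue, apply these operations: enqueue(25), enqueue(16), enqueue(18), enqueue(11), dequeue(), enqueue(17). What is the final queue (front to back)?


enqueue(25) -> [25]
enqueue(16) -> [25, 16]
enqueue(18) -> [25, 16, 18]
enqueue(11) -> [25, 16, 18, 11]
dequeue() returns 25 -> [16, 18, 11]
enqueue(17) -> [16, 18, 11, 17]
Final queue (front to back): [16, 18, 11, 17]


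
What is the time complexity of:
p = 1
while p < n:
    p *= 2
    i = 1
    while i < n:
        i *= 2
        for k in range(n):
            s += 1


Per nesting level: O(log n) * O(log n) * O(n) = O(n (log n)^2)
Complexity: O(n (log n)^2)


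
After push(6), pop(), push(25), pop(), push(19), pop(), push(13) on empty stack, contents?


push(6) -> [6]
pop() returns 6 -> []
push(25) -> [25]
pop() returns 25 -> []
push(19) -> [19]
pop() returns 19 -> []
push(13) -> [13]
Final stack (bottom to top): [13]


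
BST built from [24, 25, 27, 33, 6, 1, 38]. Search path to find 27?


BST root = 24
Search for 27: compare at each node
Path: [24, 25, 27]


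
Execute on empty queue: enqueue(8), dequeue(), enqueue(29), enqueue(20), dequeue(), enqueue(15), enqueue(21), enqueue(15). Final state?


enqueue(8) -> [8]
dequeue() returns 8 -> []
enqueue(29) -> [29]
enqueue(20) -> [29, 20]
dequeue() returns 29 -> [20]
enqueue(15) -> [20, 15]
enqueue(21) -> [20, 15, 21]
enqueue(15) -> [20, 15, 21, 15]
Final queue (front to back): [20, 15, 21, 15]


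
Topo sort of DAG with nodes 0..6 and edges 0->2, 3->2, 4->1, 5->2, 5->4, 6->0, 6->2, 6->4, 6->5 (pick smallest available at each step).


Kahn's algorithm, process smallest node first
Order: [3, 6, 0, 5, 2, 4, 1]


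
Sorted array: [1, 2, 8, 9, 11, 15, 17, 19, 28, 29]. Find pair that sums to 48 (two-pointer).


Two pointers: lo=0, hi=9
Found pair: (19, 29) summing to 48


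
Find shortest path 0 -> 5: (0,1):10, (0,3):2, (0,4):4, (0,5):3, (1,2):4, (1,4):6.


Dijkstra from 0:
Distances: {0: 0, 1: 10, 2: 14, 3: 2, 4: 4, 5: 3}
Shortest distance to 5 = 3, path = [0, 5]


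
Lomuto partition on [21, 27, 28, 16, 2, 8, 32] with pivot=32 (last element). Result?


Elements <= 32 go left of pivot.
Result: [21, 27, 28, 16, 2, 8, 32], pivot at index 6


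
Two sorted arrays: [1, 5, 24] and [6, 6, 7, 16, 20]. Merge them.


Compare heads, take smaller each step.
Merged: [1, 5, 6, 6, 7, 16, 20, 24]


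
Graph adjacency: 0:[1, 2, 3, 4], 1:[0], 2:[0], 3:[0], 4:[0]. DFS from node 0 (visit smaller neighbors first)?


DFS stack-based: start with [0]
Visit order: [0, 1, 2, 3, 4]


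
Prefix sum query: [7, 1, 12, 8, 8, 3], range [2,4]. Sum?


Prefix sums: [0, 7, 8, 20, 28, 36, 39]
Sum[2..4] = prefix[5] - prefix[2] = 36 - 8 = 28


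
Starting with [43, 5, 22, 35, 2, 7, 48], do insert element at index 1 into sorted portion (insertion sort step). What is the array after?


After one pass: [5, 43, 22, 35, 2, 7, 48]


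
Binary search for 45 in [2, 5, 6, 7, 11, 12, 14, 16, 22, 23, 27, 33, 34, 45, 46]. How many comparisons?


Search for 45:
[0,14] mid=7 arr[7]=16
[8,14] mid=11 arr[11]=33
[12,14] mid=13 arr[13]=45
Total: 3 comparisons


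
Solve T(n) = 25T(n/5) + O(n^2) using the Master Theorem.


a=25, b=5, c=2. log_5(25)=2 = c=2. Case 2: O(n^c log n) = O(n^2 log n)
Complexity: O(n^2 log n)


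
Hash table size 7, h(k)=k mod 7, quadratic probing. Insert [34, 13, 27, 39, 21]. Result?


Insertions: 34->slot 6; 13->slot 0; 27->slot 3; 39->slot 4; 21->slot 1
Table: [13, 21, None, 27, 39, None, 34]


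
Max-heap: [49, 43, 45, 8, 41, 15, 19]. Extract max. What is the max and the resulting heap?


Max = 49
Replace root with last, heapify down
Resulting heap: [45, 43, 19, 8, 41, 15]


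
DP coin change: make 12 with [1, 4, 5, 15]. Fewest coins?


dp[0]=0; dp[i]=1+min(dp[i-c] for c in coins)
...dp[7]=3, dp[8]=2, dp[9]=2, dp[10]=2, dp[11]=3, dp[12]=3
Minimum coins for 12 = 3


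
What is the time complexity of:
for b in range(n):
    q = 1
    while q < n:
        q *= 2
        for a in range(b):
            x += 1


Per nesting level: O(n) * O(log n) * O(n) [triangular over b] = O(n^2 log n)
Complexity: O(n^2 log n)


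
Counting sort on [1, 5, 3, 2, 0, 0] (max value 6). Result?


Count array: [2, 1, 1, 1, 0, 1, 0]
Reconstruct: [0, 0, 1, 2, 3, 5]


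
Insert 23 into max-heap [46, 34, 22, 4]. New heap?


Append 23: [46, 34, 22, 4, 23]
Bubble up: no swaps needed
Result: [46, 34, 22, 4, 23]


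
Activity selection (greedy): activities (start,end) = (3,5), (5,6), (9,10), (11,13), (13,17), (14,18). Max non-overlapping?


Greedy: pick earliest-ending, then skip overlaps.
Selected (5 activities): [(3, 5), (5, 6), (9, 10), (11, 13), (13, 17)]


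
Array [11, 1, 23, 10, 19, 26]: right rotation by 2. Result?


Right rotate by 2: [19, 26, 11, 1, 23, 10]


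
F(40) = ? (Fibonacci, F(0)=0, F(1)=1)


F(n)=F(n-1)+F(n-2)
...F(38)=39088169, F(39)=63245986, F(40)=102334155


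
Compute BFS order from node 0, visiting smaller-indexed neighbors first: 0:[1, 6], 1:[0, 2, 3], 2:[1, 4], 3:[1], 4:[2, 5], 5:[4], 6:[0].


BFS queue: start with [0]
Visit order: [0, 1, 6, 2, 3, 4, 5]


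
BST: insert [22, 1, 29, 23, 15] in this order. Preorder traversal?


Root = 22; build tree by BST insertion.
Preorder traversal: [22, 1, 15, 29, 23]


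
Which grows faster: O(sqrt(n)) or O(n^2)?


sublinear grows slower than quadratic
O(sqrt(n)) is asymptotically smaller; O(n^2) grows faster


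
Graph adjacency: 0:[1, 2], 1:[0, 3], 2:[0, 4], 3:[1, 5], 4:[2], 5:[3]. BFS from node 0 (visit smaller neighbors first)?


BFS queue: start with [0]
Visit order: [0, 1, 2, 3, 4, 5]


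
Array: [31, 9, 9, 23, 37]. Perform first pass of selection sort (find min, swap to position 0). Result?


After one pass: [9, 31, 9, 23, 37]


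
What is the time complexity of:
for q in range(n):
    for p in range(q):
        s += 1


Per nesting level: O(n) * O(n) [triangular over q] = O(n^2)
Complexity: O(n^2)


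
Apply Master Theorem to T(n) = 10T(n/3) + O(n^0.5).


a=10, b=3, c=0.5. log_3(10)=2.096 > c=0.5. Case 1: O(n^log_b(a)) = O(n^2.096)
Complexity: O(n^2.096)


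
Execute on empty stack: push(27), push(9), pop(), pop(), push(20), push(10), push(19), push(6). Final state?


push(27) -> [27]
push(9) -> [27, 9]
pop() returns 9 -> [27]
pop() returns 27 -> []
push(20) -> [20]
push(10) -> [20, 10]
push(19) -> [20, 10, 19]
push(6) -> [20, 10, 19, 6]
Final stack (bottom to top): [20, 10, 19, 6]


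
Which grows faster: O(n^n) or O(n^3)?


cubic grows slower than n^n
O(n^3) is asymptotically smaller; O(n^n) grows faster


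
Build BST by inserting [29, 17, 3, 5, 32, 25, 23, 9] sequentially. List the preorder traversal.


Root = 29; build tree by BST insertion.
Preorder traversal: [29, 17, 3, 5, 9, 25, 23, 32]


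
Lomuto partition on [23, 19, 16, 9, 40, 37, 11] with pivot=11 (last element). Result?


Elements <= 11 go left of pivot.
Result: [9, 11, 16, 23, 40, 37, 19], pivot at index 1


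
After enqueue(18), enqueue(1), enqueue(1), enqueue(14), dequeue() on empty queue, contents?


enqueue(18) -> [18]
enqueue(1) -> [18, 1]
enqueue(1) -> [18, 1, 1]
enqueue(14) -> [18, 1, 1, 14]
dequeue() returns 18 -> [1, 1, 14]
Final queue (front to back): [1, 1, 14]


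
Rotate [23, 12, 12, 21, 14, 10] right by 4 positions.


Right rotate by 4: [12, 21, 14, 10, 23, 12]


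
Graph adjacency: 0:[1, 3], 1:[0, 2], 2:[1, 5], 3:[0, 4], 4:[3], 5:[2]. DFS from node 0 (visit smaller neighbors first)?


DFS stack-based: start with [0]
Visit order: [0, 1, 2, 5, 3, 4]


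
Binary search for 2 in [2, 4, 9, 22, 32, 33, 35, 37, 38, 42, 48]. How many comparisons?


Search for 2:
[0,10] mid=5 arr[5]=33
[0,4] mid=2 arr[2]=9
[0,1] mid=0 arr[0]=2
Total: 3 comparisons


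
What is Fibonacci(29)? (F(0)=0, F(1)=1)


F(n)=F(n-1)+F(n-2)
...F(27)=196418, F(28)=317811, F(29)=514229


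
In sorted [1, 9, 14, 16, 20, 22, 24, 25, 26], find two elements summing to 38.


Two pointers: lo=0, hi=8
Found pair: (14, 24) summing to 38


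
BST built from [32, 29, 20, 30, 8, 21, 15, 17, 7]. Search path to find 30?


BST root = 32
Search for 30: compare at each node
Path: [32, 29, 30]


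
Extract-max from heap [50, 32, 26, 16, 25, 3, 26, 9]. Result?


Max = 50
Replace root with last, heapify down
Resulting heap: [32, 25, 26, 16, 9, 3, 26]


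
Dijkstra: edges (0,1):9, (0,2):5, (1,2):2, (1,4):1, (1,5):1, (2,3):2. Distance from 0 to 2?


Dijkstra from 0:
Distances: {0: 0, 1: 7, 2: 5, 3: 7, 4: 8, 5: 8}
Shortest distance to 2 = 5, path = [0, 2]


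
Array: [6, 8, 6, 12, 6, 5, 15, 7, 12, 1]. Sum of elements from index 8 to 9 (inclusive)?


Prefix sums: [0, 6, 14, 20, 32, 38, 43, 58, 65, 77, 78]
Sum[8..9] = prefix[10] - prefix[8] = 78 - 65 = 13


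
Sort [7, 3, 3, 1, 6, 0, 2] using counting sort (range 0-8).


Count array: [1, 1, 1, 2, 0, 0, 1, 1, 0]
Reconstruct: [0, 1, 2, 3, 3, 6, 7]


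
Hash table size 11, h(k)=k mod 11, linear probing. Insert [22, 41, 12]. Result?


Insertions: 22->slot 0; 41->slot 8; 12->slot 1
Table: [22, 12, None, None, None, None, None, None, 41, None, None]


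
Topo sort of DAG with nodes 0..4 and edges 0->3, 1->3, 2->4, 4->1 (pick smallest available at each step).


Kahn's algorithm, process smallest node first
Order: [0, 2, 4, 1, 3]


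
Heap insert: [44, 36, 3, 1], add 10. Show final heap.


Append 10: [44, 36, 3, 1, 10]
Bubble up: no swaps needed
Result: [44, 36, 3, 1, 10]


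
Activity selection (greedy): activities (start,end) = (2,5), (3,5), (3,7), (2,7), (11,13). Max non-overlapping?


Greedy: pick earliest-ending, then skip overlaps.
Selected (2 activities): [(2, 5), (11, 13)]


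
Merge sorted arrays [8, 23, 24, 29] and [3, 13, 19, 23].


Compare heads, take smaller each step.
Merged: [3, 8, 13, 19, 23, 23, 24, 29]


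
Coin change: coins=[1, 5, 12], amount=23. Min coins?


dp[0]=0; dp[i]=1+min(dp[i-c] for c in coins)
...dp[18]=3, dp[19]=4, dp[20]=4, dp[21]=5, dp[22]=3, dp[23]=4
Minimum coins for 23 = 4


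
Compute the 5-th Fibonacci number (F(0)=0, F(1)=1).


F(n)=F(n-1)+F(n-2)
...F(3)=2, F(4)=3, F(5)=5


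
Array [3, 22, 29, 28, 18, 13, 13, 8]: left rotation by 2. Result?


Left rotate by 2: [29, 28, 18, 13, 13, 8, 3, 22]


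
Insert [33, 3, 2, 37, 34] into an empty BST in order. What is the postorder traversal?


Root = 33; build tree by BST insertion.
Postorder traversal: [2, 3, 34, 37, 33]


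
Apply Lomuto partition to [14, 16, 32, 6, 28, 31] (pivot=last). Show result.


Elements <= 31 go left of pivot.
Result: [14, 16, 6, 28, 31, 32], pivot at index 4


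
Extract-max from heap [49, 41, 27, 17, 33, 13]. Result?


Max = 49
Replace root with last, heapify down
Resulting heap: [41, 33, 27, 17, 13]


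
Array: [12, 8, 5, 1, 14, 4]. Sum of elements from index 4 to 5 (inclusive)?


Prefix sums: [0, 12, 20, 25, 26, 40, 44]
Sum[4..5] = prefix[6] - prefix[4] = 44 - 26 = 18


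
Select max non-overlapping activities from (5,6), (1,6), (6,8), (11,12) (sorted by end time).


Greedy: pick earliest-ending, then skip overlaps.
Selected (3 activities): [(5, 6), (6, 8), (11, 12)]


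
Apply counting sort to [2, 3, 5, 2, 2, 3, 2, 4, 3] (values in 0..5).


Count array: [0, 0, 4, 3, 1, 1]
Reconstruct: [2, 2, 2, 2, 3, 3, 3, 4, 5]


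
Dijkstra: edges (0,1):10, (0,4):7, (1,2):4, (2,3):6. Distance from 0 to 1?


Dijkstra from 0:
Distances: {0: 0, 1: 10, 2: 14, 3: 20, 4: 7}
Shortest distance to 1 = 10, path = [0, 1]


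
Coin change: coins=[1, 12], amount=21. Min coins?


dp[0]=0; dp[i]=1+min(dp[i-c] for c in coins)
...dp[16]=5, dp[17]=6, dp[18]=7, dp[19]=8, dp[20]=9, dp[21]=10
Minimum coins for 21 = 10


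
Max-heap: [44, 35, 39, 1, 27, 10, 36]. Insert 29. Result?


Append 29: [44, 35, 39, 1, 27, 10, 36, 29]
Bubble up: swap idx 7(29) with idx 3(1)
Result: [44, 35, 39, 29, 27, 10, 36, 1]


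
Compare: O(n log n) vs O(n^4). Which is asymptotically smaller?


linearithmic grows slower than quartic
O(n log n) is asymptotically smaller; O(n^4) grows faster


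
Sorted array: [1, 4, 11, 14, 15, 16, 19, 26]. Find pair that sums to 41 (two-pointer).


Two pointers: lo=0, hi=7
Found pair: (15, 26) summing to 41


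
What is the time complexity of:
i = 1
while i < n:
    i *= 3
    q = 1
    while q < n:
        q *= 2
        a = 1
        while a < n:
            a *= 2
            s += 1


Per nesting level: O(log n) * O(log n) * O(log n) = O((log n)^3)
Complexity: O((log n)^3)


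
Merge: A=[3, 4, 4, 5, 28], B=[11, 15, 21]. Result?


Compare heads, take smaller each step.
Merged: [3, 4, 4, 5, 11, 15, 21, 28]


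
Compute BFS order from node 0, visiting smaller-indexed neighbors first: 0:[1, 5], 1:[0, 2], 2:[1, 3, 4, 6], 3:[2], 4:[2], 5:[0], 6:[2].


BFS queue: start with [0]
Visit order: [0, 1, 5, 2, 3, 4, 6]


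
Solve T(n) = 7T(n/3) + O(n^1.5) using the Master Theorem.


a=7, b=3, c=1.5. log_3(7)=1.771 > c=1.5. Case 1: O(n^log_b(a)) = O(n^1.771)
Complexity: O(n^1.771)


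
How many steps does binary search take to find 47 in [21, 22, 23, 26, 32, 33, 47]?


Search for 47:
[0,6] mid=3 arr[3]=26
[4,6] mid=5 arr[5]=33
[6,6] mid=6 arr[6]=47
Total: 3 comparisons


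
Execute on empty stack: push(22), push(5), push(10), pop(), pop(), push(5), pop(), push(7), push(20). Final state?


push(22) -> [22]
push(5) -> [22, 5]
push(10) -> [22, 5, 10]
pop() returns 10 -> [22, 5]
pop() returns 5 -> [22]
push(5) -> [22, 5]
pop() returns 5 -> [22]
push(7) -> [22, 7]
push(20) -> [22, 7, 20]
Final stack (bottom to top): [22, 7, 20]


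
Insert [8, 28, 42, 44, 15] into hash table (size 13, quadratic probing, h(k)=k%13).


Insertions: 8->slot 8; 28->slot 2; 42->slot 3; 44->slot 5; 15->slot 6
Table: [None, None, 28, 42, None, 44, 15, None, 8, None, None, None, None]


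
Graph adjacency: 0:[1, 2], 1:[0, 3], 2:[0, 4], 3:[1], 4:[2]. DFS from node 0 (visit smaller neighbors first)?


DFS stack-based: start with [0]
Visit order: [0, 1, 3, 2, 4]


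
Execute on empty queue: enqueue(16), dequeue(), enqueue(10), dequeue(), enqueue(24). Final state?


enqueue(16) -> [16]
dequeue() returns 16 -> []
enqueue(10) -> [10]
dequeue() returns 10 -> []
enqueue(24) -> [24]
Final queue (front to back): [24]


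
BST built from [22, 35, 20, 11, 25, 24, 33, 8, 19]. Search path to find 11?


BST root = 22
Search for 11: compare at each node
Path: [22, 20, 11]


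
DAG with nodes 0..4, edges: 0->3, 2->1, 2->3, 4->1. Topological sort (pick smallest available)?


Kahn's algorithm, process smallest node first
Order: [0, 2, 3, 4, 1]
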